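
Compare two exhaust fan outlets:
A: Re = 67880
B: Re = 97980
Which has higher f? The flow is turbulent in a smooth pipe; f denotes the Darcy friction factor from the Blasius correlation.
f(A) = 0.01958, f(B) = 0.01786. Answer: A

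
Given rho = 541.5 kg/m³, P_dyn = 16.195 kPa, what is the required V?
Formula: P_{dyn} = \frac{1}{2} \rho V^2
Substituting knowns: 16.195 = 0.5·541.5·V²/1000
Solving for V: V = √(2·(16.195·1000)/541.5) = 7.734 m/s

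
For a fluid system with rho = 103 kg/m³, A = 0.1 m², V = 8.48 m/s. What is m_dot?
Formula: \dot{m} = \rho A V
m_dot = 103·0.1·8.48 = 87.34 kg/s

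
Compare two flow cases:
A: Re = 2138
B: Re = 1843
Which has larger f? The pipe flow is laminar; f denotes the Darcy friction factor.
f(A) = 0.02993, f(B) = 0.03473. Answer: B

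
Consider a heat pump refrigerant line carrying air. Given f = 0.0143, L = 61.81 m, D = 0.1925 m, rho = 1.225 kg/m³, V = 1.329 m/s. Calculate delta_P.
Formula: \Delta P = f \frac{L}{D} \frac{\rho V^2}{2}
delta_P = 0.0143·(61.81/0.1925)·0.5·1.225·1.329²/1000 = 0.004967 kPa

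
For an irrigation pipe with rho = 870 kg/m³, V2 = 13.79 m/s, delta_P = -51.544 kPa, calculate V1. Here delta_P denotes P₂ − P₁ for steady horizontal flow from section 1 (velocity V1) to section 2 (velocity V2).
Formula: \Delta P = \frac{1}{2} \rho (V_1^2 - V_2^2)
Substituting knowns: -51.544 = 0.5·870·(V1² − 13.79²)/1000
Solving for V1: V1 = √(13.79² + 2·(-51.544·1000)/870) = 8.466 m/s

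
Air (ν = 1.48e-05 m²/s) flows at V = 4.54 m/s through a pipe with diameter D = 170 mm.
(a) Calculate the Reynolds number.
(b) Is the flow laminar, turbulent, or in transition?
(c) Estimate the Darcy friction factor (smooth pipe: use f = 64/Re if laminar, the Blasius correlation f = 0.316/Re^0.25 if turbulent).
(a) Re = V·D/ν = 4.54·0.17/1.48e-05 = 52149
(b) Flow regime: turbulent (Re > 4000)
(c) Friction factor: f = 0.316/Re^0.25 = 0.316/52149^0.25 = 0.02091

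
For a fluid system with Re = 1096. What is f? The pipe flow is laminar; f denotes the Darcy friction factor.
Formula: f = \frac{64}{Re}
f = 64/1096 = 0.05839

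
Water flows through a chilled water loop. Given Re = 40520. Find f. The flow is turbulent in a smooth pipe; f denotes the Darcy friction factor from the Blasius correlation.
Formula: f = \frac{0.316}{Re^{0.25}}
f = 0.316/40520^0.25 = 0.02227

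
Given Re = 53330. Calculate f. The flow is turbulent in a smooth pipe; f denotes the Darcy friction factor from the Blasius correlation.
Formula: f = \frac{0.316}{Re^{0.25}}
f = 0.316/53330^0.25 = 0.02079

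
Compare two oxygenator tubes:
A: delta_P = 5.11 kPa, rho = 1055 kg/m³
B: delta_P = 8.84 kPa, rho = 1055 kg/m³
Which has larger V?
V(A) = 3.112 m/s, V(B) = 4.094 m/s. Answer: B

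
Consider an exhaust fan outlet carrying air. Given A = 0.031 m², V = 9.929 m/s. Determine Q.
Formula: Q = A V
Q = 0.031·9.929·1000 = 307.8 L/s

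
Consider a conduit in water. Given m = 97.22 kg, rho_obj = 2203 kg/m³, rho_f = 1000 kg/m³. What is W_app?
Formula: W_{app} = mg\left(1 - \frac{\rho_f}{\rho_{obj}}\right)
W_app = 97.22·9.81·(1 − 1000/2203) = 520.8 N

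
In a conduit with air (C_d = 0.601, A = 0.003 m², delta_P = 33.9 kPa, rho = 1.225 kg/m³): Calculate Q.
Formula: Q = C_d A \sqrt{\frac{2 \Delta P}{\rho}}
Q = 0.601·0.003·√(2·(33.9·1000)/1.225)·1000 = 424.2 L/s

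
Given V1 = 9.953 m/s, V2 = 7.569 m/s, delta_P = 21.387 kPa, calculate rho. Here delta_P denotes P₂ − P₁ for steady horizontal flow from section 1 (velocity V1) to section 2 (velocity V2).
Formula: \Delta P = \frac{1}{2} \rho (V_1^2 - V_2^2)
Substituting knowns: 21.387 = 0.5·rho·(9.953² − 7.569²)/1000
Solving for rho: rho = 2·(21.387·1000)/(9.953² − 7.569²) = 1024 kg/m³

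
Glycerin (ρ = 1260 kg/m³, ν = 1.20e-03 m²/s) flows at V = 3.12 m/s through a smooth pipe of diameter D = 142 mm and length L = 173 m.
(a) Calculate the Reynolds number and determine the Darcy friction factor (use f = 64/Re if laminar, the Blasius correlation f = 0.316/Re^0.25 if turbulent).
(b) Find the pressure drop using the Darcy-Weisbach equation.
(a) Re = V·D/ν = 3.12·0.142/1.20e-03 = 369.2 → laminar (Re < 2300); f = 64/Re = 64/369.2 = 0.17335
(b) Darcy-Weisbach: ΔP = f·(L/D)·½ρV²/1000 = 0.17335·(173/0.142)·½·1260·3.12²/1000 = 1295 kPa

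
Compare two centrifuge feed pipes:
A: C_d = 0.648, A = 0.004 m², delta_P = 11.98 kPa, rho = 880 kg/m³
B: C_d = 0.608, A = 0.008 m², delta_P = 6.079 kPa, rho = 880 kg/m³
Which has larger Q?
Q(A) = 13.52 L/s, Q(B) = 18.08 L/s. Answer: B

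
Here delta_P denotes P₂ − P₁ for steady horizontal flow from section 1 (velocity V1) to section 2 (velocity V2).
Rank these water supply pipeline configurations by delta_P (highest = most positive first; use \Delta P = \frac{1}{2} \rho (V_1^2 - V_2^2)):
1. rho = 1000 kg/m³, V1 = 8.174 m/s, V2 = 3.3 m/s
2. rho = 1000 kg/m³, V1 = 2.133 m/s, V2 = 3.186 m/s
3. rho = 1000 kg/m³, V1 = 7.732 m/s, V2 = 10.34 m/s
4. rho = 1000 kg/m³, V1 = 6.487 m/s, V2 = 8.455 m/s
Case 1: delta_P = 27.96 kPa
Case 2: delta_P = -2.8 kPa
Case 3: delta_P = -23.57 kPa
Case 4: delta_P = -14.7 kPa
Ranking (highest first): 1, 2, 4, 3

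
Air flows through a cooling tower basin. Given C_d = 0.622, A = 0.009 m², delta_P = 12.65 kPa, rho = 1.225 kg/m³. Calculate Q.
Formula: Q = C_d A \sqrt{\frac{2 \Delta P}{\rho}}
Q = 0.622·0.009·√(2·(12.65·1000)/1.225)·1000 = 804.5 L/s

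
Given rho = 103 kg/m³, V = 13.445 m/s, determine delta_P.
Formula: V = \sqrt{\frac{2 \Delta P}{\rho}}
Substituting knowns: 13.445 = √(2·(delta_P·1000)/103)
Solving for delta_P: delta_P = 13.445²·103/2/1000 = 9.31 kPa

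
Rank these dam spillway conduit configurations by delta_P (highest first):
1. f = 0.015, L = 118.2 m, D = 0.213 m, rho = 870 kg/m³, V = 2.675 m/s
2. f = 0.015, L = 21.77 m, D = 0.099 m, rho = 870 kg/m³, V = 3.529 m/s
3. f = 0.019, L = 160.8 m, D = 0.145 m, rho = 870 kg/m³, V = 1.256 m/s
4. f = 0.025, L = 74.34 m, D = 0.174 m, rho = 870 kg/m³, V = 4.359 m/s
Case 1: delta_P = 25.91 kPa
Case 2: delta_P = 17.87 kPa
Case 3: delta_P = 14.46 kPa
Case 4: delta_P = 88.28 kPa
Ranking (highest first): 4, 1, 2, 3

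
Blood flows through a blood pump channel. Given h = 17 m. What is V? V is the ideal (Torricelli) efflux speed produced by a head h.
Formula: V = \sqrt{2 g h}
V = √(2·9.81·17) = 18.26 m/s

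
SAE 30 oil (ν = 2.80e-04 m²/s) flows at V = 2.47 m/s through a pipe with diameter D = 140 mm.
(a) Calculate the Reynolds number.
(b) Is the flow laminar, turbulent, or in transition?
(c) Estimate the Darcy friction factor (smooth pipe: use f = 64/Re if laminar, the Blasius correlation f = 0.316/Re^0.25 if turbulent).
(a) Re = V·D/ν = 2.47·0.14/2.80e-04 = 1235
(b) Flow regime: laminar (Re < 2300)
(c) Friction factor: f = 64/Re = 64/1235 = 0.05182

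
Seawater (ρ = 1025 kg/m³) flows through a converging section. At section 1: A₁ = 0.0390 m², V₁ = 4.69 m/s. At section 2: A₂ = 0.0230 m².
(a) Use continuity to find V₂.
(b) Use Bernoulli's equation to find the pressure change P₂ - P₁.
(a) Continuity: A₁V₁=A₂V₂ -> V₂=A₁V₁/A₂=0.0390*4.69/0.0230=7.95 m/s
(b) Bernoulli: P₂-P₁=0.5*rho*(V₁^2-V₂^2)/1000=0.5*1025*(4.69^2-7.95^2)/1000=-21.12 kPa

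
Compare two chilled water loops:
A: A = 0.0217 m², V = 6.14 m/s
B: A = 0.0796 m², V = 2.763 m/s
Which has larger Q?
Q(A) = 133.2 L/s, Q(B) = 219.9 L/s. Answer: B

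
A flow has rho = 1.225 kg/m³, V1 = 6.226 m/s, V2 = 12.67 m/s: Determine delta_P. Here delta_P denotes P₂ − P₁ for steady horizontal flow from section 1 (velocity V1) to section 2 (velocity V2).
Formula: \Delta P = \frac{1}{2} \rho (V_1^2 - V_2^2)
delta_P = 0.5·1.225·(6.226² − 12.67²)/1000 = -0.07458 kPa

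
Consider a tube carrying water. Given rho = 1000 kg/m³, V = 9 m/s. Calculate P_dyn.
Formula: P_{dyn} = \frac{1}{2} \rho V^2
P_dyn = 0.5·1000·9²/1000 = 40.5 kPa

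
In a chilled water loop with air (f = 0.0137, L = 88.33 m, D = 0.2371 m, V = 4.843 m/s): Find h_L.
Formula: h_L = f \frac{L}{D} \frac{V^2}{2g}
h_L = 0.0137·(88.33/0.2371)·4.843²/(2·9.81) = 6.101 m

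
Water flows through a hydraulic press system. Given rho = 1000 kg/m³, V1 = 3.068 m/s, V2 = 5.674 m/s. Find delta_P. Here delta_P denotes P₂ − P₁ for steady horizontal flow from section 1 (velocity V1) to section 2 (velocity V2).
Formula: \Delta P = \frac{1}{2} \rho (V_1^2 - V_2^2)
delta_P = 0.5·1000·(3.068² − 5.674²)/1000 = -11.39 kPa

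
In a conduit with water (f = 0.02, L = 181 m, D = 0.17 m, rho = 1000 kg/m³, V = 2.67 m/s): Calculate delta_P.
Formula: \Delta P = f \frac{L}{D} \frac{\rho V^2}{2}
delta_P = 0.02·(181/0.17)·0.5·1000·2.67²/1000 = 75.9 kPa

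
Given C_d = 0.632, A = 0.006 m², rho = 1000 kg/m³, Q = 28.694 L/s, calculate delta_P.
Formula: Q = C_d A \sqrt{\frac{2 \Delta P}{\rho}}
Substituting knowns: 28.694 = 0.632·0.006·√(2·(delta_P·1000)/1000)·1000
Solving for delta_P: delta_P = ((28.694/1000)/(0.632·0.006))²·1000/2/1000 = 28.63 kPa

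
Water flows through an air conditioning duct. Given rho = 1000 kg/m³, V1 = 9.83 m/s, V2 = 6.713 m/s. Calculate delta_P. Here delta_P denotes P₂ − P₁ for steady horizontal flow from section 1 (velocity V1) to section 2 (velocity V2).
Formula: \Delta P = \frac{1}{2} \rho (V_1^2 - V_2^2)
delta_P = 0.5·1000·(9.83² − 6.713²)/1000 = 25.78 kPa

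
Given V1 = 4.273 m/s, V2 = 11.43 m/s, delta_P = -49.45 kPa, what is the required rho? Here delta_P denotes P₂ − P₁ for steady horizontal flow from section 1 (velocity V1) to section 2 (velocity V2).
Formula: \Delta P = \frac{1}{2} \rho (V_1^2 - V_2^2)
Substituting knowns: -49.45 = 0.5·rho·(4.273² − 11.43²)/1000
Solving for rho: rho = 2·(-49.45·1000)/(4.273² − 11.43²) = 880 kg/m³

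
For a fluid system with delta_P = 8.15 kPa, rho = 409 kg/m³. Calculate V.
Formula: V = \sqrt{\frac{2 \Delta P}{\rho}}
V = √(2·(8.15·1000)/409) = 6.313 m/s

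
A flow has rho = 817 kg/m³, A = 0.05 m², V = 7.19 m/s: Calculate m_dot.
Formula: \dot{m} = \rho A V
m_dot = 817·0.05·7.19 = 293.7 kg/s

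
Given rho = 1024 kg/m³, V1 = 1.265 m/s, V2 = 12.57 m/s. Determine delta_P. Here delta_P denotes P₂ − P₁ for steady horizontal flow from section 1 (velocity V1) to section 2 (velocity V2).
Formula: \Delta P = \frac{1}{2} \rho (V_1^2 - V_2^2)
delta_P = 0.5·1024·(1.265² − 12.57²)/1000 = -80.08 kPa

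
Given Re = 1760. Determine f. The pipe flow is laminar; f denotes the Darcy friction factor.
Formula: f = \frac{64}{Re}
f = 64/1760 = 0.03636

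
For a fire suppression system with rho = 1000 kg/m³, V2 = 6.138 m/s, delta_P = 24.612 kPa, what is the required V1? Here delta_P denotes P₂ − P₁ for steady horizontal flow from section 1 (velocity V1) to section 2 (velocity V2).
Formula: \Delta P = \frac{1}{2} \rho (V_1^2 - V_2^2)
Substituting knowns: 24.612 = 0.5·1000·(V1² − 6.138²)/1000
Solving for V1: V1 = √(6.138² + 2·(24.612·1000)/1000) = 9.322 m/s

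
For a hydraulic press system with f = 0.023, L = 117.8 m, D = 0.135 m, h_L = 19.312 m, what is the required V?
Formula: h_L = f \frac{L}{D} \frac{V^2}{2g}
Substituting knowns: 19.312 = 0.023·(117.8/0.135)·V²/(2·9.81)
Solving for V: V = √(19.312·2·9.81/(0.023·(117.8/0.135))) = 4.345 m/s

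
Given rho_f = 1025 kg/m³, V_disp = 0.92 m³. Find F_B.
Formula: F_B = \rho_f g V_{disp}
F_B = 1025·9.81·0.92 = 9251 N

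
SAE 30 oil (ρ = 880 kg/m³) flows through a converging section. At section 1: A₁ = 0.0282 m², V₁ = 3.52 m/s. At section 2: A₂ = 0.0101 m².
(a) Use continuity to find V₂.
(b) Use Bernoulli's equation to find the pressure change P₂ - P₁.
(a) Continuity: A₁V₁=A₂V₂ -> V₂=A₁V₁/A₂=0.0282*3.52/0.0101=9.83 m/s
(b) Bernoulli: P₂-P₁=0.5*rho*(V₁^2-V₂^2)/1000=0.5*880*(3.52^2-9.83^2)/1000=-37.06 kPa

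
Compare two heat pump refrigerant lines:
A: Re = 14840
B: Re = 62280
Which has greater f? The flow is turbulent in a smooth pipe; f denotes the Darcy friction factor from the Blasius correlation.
f(A) = 0.02863, f(B) = 0.02. Answer: A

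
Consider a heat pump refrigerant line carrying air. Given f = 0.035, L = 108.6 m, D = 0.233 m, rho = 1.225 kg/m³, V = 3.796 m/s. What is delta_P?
Formula: \Delta P = f \frac{L}{D} \frac{\rho V^2}{2}
delta_P = 0.035·(108.6/0.233)·0.5·1.225·3.796²/1000 = 0.144 kPa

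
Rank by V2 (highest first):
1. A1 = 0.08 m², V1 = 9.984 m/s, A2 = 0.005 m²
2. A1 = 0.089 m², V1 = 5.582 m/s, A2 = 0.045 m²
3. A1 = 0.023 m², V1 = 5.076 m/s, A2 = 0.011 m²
Case 1: V2 = 159.7 m/s
Case 2: V2 = 11.04 m/s
Case 3: V2 = 10.61 m/s
Ranking (highest first): 1, 2, 3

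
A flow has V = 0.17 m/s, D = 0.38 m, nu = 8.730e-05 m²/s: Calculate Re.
Formula: Re = \frac{V D}{\nu}
Re = 0.17·0.38/8.730e-05 = 740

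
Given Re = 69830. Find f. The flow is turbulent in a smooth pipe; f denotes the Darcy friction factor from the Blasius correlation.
Formula: f = \frac{0.316}{Re^{0.25}}
f = 0.316/69830^0.25 = 0.01944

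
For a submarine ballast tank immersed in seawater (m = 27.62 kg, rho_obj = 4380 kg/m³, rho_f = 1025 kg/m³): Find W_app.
Formula: W_{app} = mg\left(1 - \frac{\rho_f}{\rho_{obj}}\right)
W_app = 27.62·9.81·(1 − 1025/4380) = 207.5 N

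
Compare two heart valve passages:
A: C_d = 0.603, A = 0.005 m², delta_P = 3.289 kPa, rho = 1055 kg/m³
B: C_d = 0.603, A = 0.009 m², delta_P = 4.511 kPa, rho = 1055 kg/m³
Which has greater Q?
Q(A) = 7.528 L/s, Q(B) = 15.87 L/s. Answer: B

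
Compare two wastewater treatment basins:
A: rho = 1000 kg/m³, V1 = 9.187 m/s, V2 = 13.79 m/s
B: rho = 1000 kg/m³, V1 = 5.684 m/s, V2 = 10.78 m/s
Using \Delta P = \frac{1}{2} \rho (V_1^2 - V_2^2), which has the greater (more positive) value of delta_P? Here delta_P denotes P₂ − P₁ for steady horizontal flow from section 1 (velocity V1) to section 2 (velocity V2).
delta_P(A) = -52.88 kPa, delta_P(B) = -41.95 kPa. Answer: B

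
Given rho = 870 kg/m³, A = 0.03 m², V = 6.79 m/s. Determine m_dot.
Formula: \dot{m} = \rho A V
m_dot = 870·0.03·6.79 = 177.2 kg/s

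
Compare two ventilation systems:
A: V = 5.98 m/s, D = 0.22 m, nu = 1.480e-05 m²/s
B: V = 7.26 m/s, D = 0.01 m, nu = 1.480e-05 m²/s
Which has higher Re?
Re(A) = 88892, Re(B) = 4905. Answer: A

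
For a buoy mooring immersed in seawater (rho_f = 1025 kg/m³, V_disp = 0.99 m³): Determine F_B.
Formula: F_B = \rho_f g V_{disp}
F_B = 1025·9.81·0.99 = 9955 N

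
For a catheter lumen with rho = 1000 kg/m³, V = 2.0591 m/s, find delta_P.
Formula: V = \sqrt{\frac{2 \Delta P}{\rho}}
Substituting knowns: 2.0591 = √(2·(delta_P·1000)/1000)
Solving for delta_P: delta_P = 2.0591²·1000/2/1000 = 2.12 kPa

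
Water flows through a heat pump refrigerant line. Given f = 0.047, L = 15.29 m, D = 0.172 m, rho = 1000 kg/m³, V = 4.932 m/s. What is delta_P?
Formula: \Delta P = f \frac{L}{D} \frac{\rho V^2}{2}
delta_P = 0.047·(15.29/0.172)·0.5·1000·4.932²/1000 = 50.82 kPa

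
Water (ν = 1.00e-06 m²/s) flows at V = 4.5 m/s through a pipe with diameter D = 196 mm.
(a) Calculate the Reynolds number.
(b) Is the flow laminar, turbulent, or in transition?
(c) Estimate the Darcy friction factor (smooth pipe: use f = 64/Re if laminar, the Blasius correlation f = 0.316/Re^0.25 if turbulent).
(a) Re = V·D/ν = 4.5·0.196/1.00e-06 = 882000
(b) Flow regime: turbulent (Re > 4000)
(c) Friction factor: f = 0.316/Re^0.25 = 0.316/882000^0.25 = 0.01031 (Blasius is strictly valid for Re ≲ 1e5; used here as the smooth-pipe estimate the problem specifies)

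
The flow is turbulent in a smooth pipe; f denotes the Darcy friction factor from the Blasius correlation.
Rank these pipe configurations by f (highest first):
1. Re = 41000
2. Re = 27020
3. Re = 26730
Case 1: f = 0.02221
Case 2: f = 0.02465
Case 3: f = 0.02471
Ranking (highest first): 3, 2, 1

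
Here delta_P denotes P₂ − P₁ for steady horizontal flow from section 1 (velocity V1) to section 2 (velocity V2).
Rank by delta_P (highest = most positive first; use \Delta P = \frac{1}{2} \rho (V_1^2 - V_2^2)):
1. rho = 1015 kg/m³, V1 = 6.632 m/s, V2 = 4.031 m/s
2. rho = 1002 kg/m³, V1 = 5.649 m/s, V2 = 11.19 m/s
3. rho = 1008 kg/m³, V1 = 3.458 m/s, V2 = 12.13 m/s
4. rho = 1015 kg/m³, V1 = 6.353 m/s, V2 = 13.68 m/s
Case 1: delta_P = 14.08 kPa
Case 2: delta_P = -46.75 kPa
Case 3: delta_P = -68.13 kPa
Case 4: delta_P = -74.49 kPa
Ranking (highest first): 1, 2, 3, 4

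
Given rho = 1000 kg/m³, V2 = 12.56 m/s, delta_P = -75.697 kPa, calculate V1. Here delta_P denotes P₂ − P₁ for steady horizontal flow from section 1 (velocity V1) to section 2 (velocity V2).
Formula: \Delta P = \frac{1}{2} \rho (V_1^2 - V_2^2)
Substituting knowns: -75.697 = 0.5·1000·(V1² − 12.56²)/1000
Solving for V1: V1 = √(12.56² + 2·(-75.697·1000)/1000) = 2.522 m/s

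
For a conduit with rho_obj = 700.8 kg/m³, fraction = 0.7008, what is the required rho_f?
Formula: f_{sub} = \frac{\rho_{obj}}{\rho_f}
Substituting knowns: 0.7008 = 700.8/rho_f
Solving for rho_f: rho_f = 700.8/0.7008 = 1000 kg/m³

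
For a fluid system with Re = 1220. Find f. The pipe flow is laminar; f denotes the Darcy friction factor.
Formula: f = \frac{64}{Re}
f = 64/1220 = 0.05246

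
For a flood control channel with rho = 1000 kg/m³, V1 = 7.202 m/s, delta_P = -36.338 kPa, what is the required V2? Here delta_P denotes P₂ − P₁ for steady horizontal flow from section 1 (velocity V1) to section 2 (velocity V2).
Formula: \Delta P = \frac{1}{2} \rho (V_1^2 - V_2^2)
Substituting knowns: -36.338 = 0.5·1000·(7.202² − V2²)/1000
Solving for V2: V2 = √(7.202² − 2·(-36.338·1000)/1000) = 11.16 m/s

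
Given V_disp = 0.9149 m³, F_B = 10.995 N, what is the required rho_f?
Formula: F_B = \rho_f g V_{disp}
Substituting knowns: 10.995 = rho_f·9.81·0.9149
Solving for rho_f: rho_f = 10.995/(9.81·0.9149) = 1.225 kg/m³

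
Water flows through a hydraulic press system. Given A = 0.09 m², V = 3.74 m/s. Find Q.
Formula: Q = A V
Q = 0.09·3.74·1000 = 336.6 L/s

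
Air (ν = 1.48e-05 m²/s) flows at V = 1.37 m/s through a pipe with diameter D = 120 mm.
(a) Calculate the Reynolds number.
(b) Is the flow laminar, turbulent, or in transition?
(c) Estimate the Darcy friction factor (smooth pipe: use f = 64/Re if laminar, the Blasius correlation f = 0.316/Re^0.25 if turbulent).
(a) Re = V·D/ν = 1.37·0.12/1.48e-05 = 11108
(b) Flow regime: turbulent (Re > 4000)
(c) Friction factor: f = 0.316/Re^0.25 = 0.316/11108^0.25 = 0.03078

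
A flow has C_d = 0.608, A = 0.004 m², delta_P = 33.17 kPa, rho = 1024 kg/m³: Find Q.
Formula: Q = C_d A \sqrt{\frac{2 \Delta P}{\rho}}
Q = 0.608·0.004·√(2·(33.17·1000)/1024)·1000 = 19.57 L/s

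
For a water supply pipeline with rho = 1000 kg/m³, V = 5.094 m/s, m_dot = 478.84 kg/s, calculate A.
Formula: \dot{m} = \rho A V
Substituting knowns: 478.84 = 1000·A·5.094
Solving for A: A = 478.84/(1000·5.094) = 0.094 m²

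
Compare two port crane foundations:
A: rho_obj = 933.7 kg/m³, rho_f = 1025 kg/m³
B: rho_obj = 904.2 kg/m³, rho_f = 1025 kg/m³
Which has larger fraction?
fraction(A) = 0.9109, fraction(B) = 0.8821. Answer: A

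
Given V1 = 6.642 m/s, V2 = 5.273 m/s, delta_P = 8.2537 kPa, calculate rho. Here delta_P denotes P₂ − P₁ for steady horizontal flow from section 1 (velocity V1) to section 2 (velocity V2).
Formula: \Delta P = \frac{1}{2} \rho (V_1^2 - V_2^2)
Substituting knowns: 8.2537 = 0.5·rho·(6.642² − 5.273²)/1000
Solving for rho: rho = 2·(8.2537·1000)/(6.642² − 5.273²) = 1012 kg/m³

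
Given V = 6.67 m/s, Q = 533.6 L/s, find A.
Formula: Q = A V
Substituting knowns: 533.6 = A·6.67·1000
Solving for A: A = (533.6/1000)/6.67 = 0.08 m²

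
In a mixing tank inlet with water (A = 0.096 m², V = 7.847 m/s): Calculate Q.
Formula: Q = A V
Q = 0.096·7.847·1000 = 753.3 L/s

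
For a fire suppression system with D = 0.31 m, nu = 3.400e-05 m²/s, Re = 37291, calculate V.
Formula: Re = \frac{V D}{\nu}
Substituting knowns: 37291 = V·0.31/3.400e-05
Solving for V: V = 37291·3.400e-05/0.31 = 4.09 m/s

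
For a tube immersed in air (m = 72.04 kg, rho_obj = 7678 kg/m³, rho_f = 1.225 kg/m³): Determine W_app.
Formula: W_{app} = mg\left(1 - \frac{\rho_f}{\rho_{obj}}\right)
W_app = 72.04·9.81·(1 − 1.225/7678) = 706.6 N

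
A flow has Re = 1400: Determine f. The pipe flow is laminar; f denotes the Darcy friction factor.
Formula: f = \frac{64}{Re}
f = 64/1400 = 0.04571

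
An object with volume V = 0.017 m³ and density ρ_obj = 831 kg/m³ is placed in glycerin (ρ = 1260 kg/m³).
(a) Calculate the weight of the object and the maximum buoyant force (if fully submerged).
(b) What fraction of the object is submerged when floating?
(a) W=rho_obj*g*V=831*9.81*0.017=138.6 N; F_B(max)=rho*g*V=1260*9.81*0.017=210.1 N
(b) Floating fraction=rho_obj/rho=831/1260=0.660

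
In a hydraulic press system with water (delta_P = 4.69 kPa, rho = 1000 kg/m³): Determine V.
Formula: V = \sqrt{\frac{2 \Delta P}{\rho}}
V = √(2·(4.69·1000)/1000) = 3.063 m/s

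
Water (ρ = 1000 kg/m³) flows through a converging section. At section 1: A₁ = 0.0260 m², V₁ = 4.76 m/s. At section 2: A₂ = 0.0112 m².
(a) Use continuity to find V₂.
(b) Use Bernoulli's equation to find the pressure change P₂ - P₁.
(a) Continuity: A₁V₁=A₂V₂ -> V₂=A₁V₁/A₂=0.0260*4.76/0.0112=11.05 m/s
(b) Bernoulli: P₂-P₁=0.5*rho*(V₁^2-V₂^2)/1000=0.5*1000*(4.76^2-11.05^2)/1000=-49.72 kPa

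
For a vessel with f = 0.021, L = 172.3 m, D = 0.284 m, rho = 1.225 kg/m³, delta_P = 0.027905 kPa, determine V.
Formula: \Delta P = f \frac{L}{D} \frac{\rho V^2}{2}
Substituting knowns: 0.027905 = 0.021·(172.3/0.284)·0.5·1.225·V²/1000
Solving for V: V = √((0.027905·1000)/(0.021·(172.3/0.284)·0.5·1.225)) = 1.891 m/s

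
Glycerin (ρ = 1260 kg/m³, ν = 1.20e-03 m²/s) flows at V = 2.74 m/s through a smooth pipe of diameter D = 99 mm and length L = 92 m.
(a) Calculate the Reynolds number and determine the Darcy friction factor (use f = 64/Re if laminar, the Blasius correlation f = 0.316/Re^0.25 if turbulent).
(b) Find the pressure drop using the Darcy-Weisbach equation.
(a) Re = V·D/ν = 2.74·0.099/1.20e-03 = 226.05 → laminar (Re < 2300); f = 64/Re = 64/226.05 = 0.28312
(b) Darcy-Weisbach: ΔP = f·(L/D)·½ρV²/1000 = 0.28312·(92/0.099)·½·1260·2.74²/1000 = 1244 kPa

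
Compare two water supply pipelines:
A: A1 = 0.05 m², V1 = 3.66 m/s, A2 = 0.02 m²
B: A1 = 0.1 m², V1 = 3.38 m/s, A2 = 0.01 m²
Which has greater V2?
V2(A) = 9.15 m/s, V2(B) = 33.8 m/s. Answer: B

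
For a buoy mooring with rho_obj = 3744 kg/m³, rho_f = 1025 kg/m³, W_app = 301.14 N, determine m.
Formula: W_{app} = mg\left(1 - \frac{\rho_f}{\rho_{obj}}\right)
Substituting knowns: 301.14 = m·9.81·(1 − 1025/3744)
Solving for m: m = 301.14/(9.81·(1 − 1025/3744)) = 42.27 kg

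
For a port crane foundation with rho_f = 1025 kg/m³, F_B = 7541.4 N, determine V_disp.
Formula: F_B = \rho_f g V_{disp}
Substituting knowns: 7541.4 = 1025·9.81·V_disp
Solving for V_disp: V_disp = 7541.4/(1025·9.81) = 0.75 m³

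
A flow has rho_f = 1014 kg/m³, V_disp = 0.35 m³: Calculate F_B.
Formula: F_B = \rho_f g V_{disp}
F_B = 1014·9.81·0.35 = 3482 N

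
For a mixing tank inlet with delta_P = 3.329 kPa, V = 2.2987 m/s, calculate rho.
Formula: V = \sqrt{\frac{2 \Delta P}{\rho}}
Substituting knowns: 2.2987 = √(2·(3.329·1000)/rho)
Solving for rho: rho = 2·(3.329·1000)/2.2987² = 1260 kg/m³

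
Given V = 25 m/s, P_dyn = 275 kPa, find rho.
Formula: P_{dyn} = \frac{1}{2} \rho V^2
Substituting knowns: 275 = 0.5·rho·25²/1000
Solving for rho: rho = 2·(275·1000)/25² = 880 kg/m³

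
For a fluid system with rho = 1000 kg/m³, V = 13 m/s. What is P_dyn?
Formula: P_{dyn} = \frac{1}{2} \rho V^2
P_dyn = 0.5·1000·13²/1000 = 84.5 kPa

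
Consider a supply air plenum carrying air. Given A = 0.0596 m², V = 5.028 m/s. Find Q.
Formula: Q = A V
Q = 0.0596·5.028·1000 = 299.7 L/s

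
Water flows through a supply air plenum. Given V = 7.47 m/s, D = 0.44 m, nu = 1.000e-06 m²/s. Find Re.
Formula: Re = \frac{V D}{\nu}
Re = 7.47·0.44/1.000e-06 = 3.287e+06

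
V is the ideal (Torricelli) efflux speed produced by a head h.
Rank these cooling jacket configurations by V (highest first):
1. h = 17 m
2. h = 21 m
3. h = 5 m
Case 1: V = 18.26 m/s
Case 2: V = 20.3 m/s
Case 3: V = 9.905 m/s
Ranking (highest first): 2, 1, 3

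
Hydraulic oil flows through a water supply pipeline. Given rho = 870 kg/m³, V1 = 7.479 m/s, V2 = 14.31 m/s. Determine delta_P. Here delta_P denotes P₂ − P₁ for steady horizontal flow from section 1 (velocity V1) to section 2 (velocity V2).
Formula: \Delta P = \frac{1}{2} \rho (V_1^2 - V_2^2)
delta_P = 0.5·870·(7.479² − 14.31²)/1000 = -64.75 kPa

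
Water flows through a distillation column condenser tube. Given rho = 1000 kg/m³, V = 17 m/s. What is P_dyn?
Formula: P_{dyn} = \frac{1}{2} \rho V^2
P_dyn = 0.5·1000·17²/1000 = 144.5 kPa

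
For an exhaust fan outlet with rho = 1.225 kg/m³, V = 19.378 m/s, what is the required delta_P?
Formula: V = \sqrt{\frac{2 \Delta P}{\rho}}
Substituting knowns: 19.378 = √(2·(delta_P·1000)/1.225)
Solving for delta_P: delta_P = 19.378²·1.225/2/1000 = 0.23 kPa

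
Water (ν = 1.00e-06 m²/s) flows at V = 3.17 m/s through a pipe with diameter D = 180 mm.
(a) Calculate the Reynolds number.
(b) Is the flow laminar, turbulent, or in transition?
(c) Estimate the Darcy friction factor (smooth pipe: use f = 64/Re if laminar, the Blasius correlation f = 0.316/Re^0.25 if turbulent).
(a) Re = V·D/ν = 3.17·0.18/1.00e-06 = 570600
(b) Flow regime: turbulent (Re > 4000)
(c) Friction factor: f = 0.316/Re^0.25 = 0.316/570600^0.25 = 0.0115 (Blasius is strictly valid for Re ≲ 1e5; used here as the smooth-pipe estimate the problem specifies)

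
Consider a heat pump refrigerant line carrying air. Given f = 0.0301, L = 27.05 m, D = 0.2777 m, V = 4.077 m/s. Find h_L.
Formula: h_L = f \frac{L}{D} \frac{V^2}{2g}
h_L = 0.0301·(27.05/0.2777)·4.077²/(2·9.81) = 2.484 m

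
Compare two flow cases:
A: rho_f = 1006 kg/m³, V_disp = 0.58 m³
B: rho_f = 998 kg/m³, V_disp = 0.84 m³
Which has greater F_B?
F_B(A) = 5724 N, F_B(B) = 8224 N. Answer: B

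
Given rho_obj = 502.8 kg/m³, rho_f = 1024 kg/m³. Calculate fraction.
Formula: f_{sub} = \frac{\rho_{obj}}{\rho_f}
fraction = 502.8/1024 = 0.491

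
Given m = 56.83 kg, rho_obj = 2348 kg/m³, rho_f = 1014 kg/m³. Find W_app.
Formula: W_{app} = mg\left(1 - \frac{\rho_f}{\rho_{obj}}\right)
W_app = 56.83·9.81·(1 − 1014/2348) = 316.7 N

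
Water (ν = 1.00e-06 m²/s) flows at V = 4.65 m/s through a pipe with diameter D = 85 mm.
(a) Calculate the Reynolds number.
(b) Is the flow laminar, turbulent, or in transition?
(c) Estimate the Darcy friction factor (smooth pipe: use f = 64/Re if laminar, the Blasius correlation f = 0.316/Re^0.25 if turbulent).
(a) Re = V·D/ν = 4.65·0.085/1.00e-06 = 395250
(b) Flow regime: turbulent (Re > 4000)
(c) Friction factor: f = 0.316/Re^0.25 = 0.316/395250^0.25 = 0.0126 (Blasius is strictly valid for Re ≲ 1e5; used here as the smooth-pipe estimate the problem specifies)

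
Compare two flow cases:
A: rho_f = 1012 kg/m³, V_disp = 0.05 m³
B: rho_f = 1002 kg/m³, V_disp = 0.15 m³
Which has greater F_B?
F_B(A) = 496.4 N, F_B(B) = 1474 N. Answer: B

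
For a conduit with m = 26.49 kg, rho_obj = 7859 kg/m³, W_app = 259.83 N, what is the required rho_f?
Formula: W_{app} = mg\left(1 - \frac{\rho_f}{\rho_{obj}}\right)
Substituting knowns: 259.83 = 26.49·9.81·(1 − rho_f/7859)
Solving for rho_f: rho_f = 7859·(1 − 259.83/(26.49·9.81)) = 1.116 kg/m³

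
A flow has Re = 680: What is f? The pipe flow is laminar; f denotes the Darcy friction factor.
Formula: f = \frac{64}{Re}
f = 64/680 = 0.09412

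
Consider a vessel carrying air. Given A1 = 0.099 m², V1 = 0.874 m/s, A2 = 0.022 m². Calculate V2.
Formula: V_2 = \frac{A_1 V_1}{A_2}
V2 = 0.099·0.874/0.022 = 3.933 m/s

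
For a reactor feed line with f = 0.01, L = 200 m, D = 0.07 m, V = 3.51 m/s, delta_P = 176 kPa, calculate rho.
Formula: \Delta P = f \frac{L}{D} \frac{\rho V^2}{2}
Substituting knowns: 176 = 0.01·(200/0.07)·0.5·rho·3.51²/1000
Solving for rho: rho = (176·1000)/(0.01·(200/0.07)·0.5·3.51²) = 1000 kg/m³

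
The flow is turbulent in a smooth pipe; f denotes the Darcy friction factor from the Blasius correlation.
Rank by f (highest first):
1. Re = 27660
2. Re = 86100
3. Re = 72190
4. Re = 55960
Case 1: f = 0.0245
Case 2: f = 0.01845
Case 3: f = 0.01928
Case 4: f = 0.02055
Ranking (highest first): 1, 4, 3, 2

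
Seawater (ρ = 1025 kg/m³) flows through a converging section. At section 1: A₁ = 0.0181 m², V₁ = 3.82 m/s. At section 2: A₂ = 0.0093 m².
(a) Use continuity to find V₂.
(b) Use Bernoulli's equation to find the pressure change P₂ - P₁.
(a) Continuity: A₁V₁=A₂V₂ -> V₂=A₁V₁/A₂=0.0181*3.82/0.0093=7.43 m/s
(b) Bernoulli: P₂-P₁=0.5*rho*(V₁^2-V₂^2)/1000=0.5*1025*(3.82^2-7.43^2)/1000=-20.81 kPa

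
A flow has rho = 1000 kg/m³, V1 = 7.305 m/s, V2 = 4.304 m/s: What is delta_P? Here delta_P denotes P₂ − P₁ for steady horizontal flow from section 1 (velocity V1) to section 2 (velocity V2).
Formula: \Delta P = \frac{1}{2} \rho (V_1^2 - V_2^2)
delta_P = 0.5·1000·(7.305² − 4.304²)/1000 = 17.42 kPa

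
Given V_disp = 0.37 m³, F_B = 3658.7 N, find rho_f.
Formula: F_B = \rho_f g V_{disp}
Substituting knowns: 3658.7 = rho_f·9.81·0.37
Solving for rho_f: rho_f = 3658.7/(9.81·0.37) = 1008 kg/m³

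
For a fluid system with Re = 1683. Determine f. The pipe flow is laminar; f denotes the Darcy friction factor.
Formula: f = \frac{64}{Re}
f = 64/1683 = 0.03803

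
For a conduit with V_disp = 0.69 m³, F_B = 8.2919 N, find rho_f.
Formula: F_B = \rho_f g V_{disp}
Substituting knowns: 8.2919 = rho_f·9.81·0.69
Solving for rho_f: rho_f = 8.2919/(9.81·0.69) = 1.225 kg/m³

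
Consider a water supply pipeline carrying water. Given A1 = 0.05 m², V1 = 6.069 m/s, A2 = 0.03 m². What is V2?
Formula: V_2 = \frac{A_1 V_1}{A_2}
V2 = 0.05·6.069/0.03 = 10.12 m/s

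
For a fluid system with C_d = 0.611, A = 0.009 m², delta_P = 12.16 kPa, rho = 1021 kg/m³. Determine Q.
Formula: Q = C_d A \sqrt{\frac{2 \Delta P}{\rho}}
Q = 0.611·0.009·√(2·(12.16·1000)/1021)·1000 = 26.84 L/s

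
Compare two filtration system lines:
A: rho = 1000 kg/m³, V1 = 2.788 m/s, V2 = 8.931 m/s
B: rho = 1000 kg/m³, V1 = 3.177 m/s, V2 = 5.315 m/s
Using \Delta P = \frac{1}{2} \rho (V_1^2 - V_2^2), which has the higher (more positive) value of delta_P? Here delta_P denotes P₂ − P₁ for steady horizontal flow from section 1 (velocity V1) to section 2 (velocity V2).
delta_P(A) = -35.99 kPa, delta_P(B) = -9.078 kPa. Answer: B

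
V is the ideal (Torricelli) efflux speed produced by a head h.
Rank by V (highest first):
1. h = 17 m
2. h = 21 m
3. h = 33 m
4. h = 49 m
Case 1: V = 18.26 m/s
Case 2: V = 20.3 m/s
Case 3: V = 25.45 m/s
Case 4: V = 31.01 m/s
Ranking (highest first): 4, 3, 2, 1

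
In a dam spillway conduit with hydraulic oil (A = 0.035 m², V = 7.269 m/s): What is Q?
Formula: Q = A V
Q = 0.035·7.269·1000 = 254.4 L/s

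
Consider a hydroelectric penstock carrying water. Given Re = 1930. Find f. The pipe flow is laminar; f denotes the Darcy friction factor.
Formula: f = \frac{64}{Re}
f = 64/1930 = 0.03316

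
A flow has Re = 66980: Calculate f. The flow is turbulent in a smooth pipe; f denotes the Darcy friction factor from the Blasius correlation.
Formula: f = \frac{0.316}{Re^{0.25}}
f = 0.316/66980^0.25 = 0.01964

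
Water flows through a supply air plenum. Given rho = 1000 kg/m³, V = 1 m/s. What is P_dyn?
Formula: P_{dyn} = \frac{1}{2} \rho V^2
P_dyn = 0.5·1000·1²/1000 = 0.5 kPa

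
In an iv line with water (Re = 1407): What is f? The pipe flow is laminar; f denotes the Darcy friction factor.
Formula: f = \frac{64}{Re}
f = 64/1407 = 0.04549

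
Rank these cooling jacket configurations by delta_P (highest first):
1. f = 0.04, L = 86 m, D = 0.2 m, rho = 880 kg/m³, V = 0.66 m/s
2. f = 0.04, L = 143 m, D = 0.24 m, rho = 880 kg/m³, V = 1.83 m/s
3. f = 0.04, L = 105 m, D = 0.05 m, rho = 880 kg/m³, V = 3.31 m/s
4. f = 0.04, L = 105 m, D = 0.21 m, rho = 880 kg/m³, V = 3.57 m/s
Case 1: delta_P = 3.297 kPa
Case 2: delta_P = 35.12 kPa
Case 3: delta_P = 404.9 kPa
Case 4: delta_P = 112.2 kPa
Ranking (highest first): 3, 4, 2, 1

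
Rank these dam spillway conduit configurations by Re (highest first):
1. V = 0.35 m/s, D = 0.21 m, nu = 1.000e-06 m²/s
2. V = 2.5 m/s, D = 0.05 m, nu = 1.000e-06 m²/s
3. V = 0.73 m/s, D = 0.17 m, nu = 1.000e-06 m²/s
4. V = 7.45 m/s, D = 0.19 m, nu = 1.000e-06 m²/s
Case 1: Re = 73500
Case 2: Re = 125000
Case 3: Re = 124100
Case 4: Re = 1.416e+06
Ranking (highest first): 4, 2, 3, 1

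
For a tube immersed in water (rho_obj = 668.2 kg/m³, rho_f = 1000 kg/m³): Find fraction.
Formula: f_{sub} = \frac{\rho_{obj}}{\rho_f}
fraction = 668.2/1000 = 0.6682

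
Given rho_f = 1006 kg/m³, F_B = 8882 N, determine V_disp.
Formula: F_B = \rho_f g V_{disp}
Substituting knowns: 8882 = 1006·9.81·V_disp
Solving for V_disp: V_disp = 8882/(1006·9.81) = 0.9 m³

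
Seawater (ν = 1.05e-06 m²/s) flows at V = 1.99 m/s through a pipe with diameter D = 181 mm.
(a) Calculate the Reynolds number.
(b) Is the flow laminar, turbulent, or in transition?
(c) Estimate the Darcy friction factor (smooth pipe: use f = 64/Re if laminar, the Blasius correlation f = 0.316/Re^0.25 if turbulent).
(a) Re = V·D/ν = 1.99·0.181/1.05e-06 = 343040
(b) Flow regime: turbulent (Re > 4000)
(c) Friction factor: f = 0.316/Re^0.25 = 0.316/343040^0.25 = 0.01306 (Blasius is strictly valid for Re ≲ 1e5; used here as the smooth-pipe estimate the problem specifies)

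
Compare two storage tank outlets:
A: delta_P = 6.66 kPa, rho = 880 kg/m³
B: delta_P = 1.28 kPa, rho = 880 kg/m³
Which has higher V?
V(A) = 3.891 m/s, V(B) = 1.706 m/s. Answer: A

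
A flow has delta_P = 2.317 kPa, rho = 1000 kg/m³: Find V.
Formula: V = \sqrt{\frac{2 \Delta P}{\rho}}
V = √(2·(2.317·1000)/1000) = 2.153 m/s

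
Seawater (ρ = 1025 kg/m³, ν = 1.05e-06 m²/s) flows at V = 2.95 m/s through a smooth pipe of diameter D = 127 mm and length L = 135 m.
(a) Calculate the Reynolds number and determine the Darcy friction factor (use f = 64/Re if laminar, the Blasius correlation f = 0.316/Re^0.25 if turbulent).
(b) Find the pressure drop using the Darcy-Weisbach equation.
(a) Re = V·D/ν = 2.95·0.127/1.05e-06 = 356810 → turbulent (Re > 4000); f = 0.316/Re^0.25 = 0.316/356810^0.25 = 0.012929 (Blasius is strictly valid for Re ≲ 1e5; used here as the smooth-pipe estimate the problem specifies)
(b) Darcy-Weisbach: ΔP = f·(L/D)·½ρV²/1000 = 0.012929·(135/0.127)·½·1025·2.95²/1000 = 61.3 kPa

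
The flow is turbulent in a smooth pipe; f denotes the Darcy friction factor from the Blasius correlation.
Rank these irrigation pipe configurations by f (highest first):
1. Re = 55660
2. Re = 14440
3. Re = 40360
Case 1: f = 0.02057
Case 2: f = 0.02883
Case 3: f = 0.02229
Ranking (highest first): 2, 3, 1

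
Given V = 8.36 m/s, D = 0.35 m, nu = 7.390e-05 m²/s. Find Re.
Formula: Re = \frac{V D}{\nu}
Re = 8.36·0.35/7.390e-05 = 39594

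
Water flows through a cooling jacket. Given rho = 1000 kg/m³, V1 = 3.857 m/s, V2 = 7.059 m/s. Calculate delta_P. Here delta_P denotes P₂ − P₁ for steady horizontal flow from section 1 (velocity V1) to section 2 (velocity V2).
Formula: \Delta P = \frac{1}{2} \rho (V_1^2 - V_2^2)
delta_P = 0.5·1000·(3.857² − 7.059²)/1000 = -17.48 kPa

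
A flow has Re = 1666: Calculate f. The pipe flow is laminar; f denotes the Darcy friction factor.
Formula: f = \frac{64}{Re}
f = 64/1666 = 0.03842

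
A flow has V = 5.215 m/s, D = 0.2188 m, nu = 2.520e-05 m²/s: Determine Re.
Formula: Re = \frac{V D}{\nu}
Re = 5.215·0.2188/2.520e-05 = 45279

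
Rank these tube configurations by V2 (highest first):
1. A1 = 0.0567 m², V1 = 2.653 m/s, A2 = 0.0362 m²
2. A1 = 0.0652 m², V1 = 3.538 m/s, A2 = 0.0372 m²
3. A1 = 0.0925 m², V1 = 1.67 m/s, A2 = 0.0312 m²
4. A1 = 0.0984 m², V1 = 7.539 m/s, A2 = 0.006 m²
Case 1: V2 = 4.155 m/s
Case 2: V2 = 6.201 m/s
Case 3: V2 = 4.951 m/s
Case 4: V2 = 123.6 m/s
Ranking (highest first): 4, 2, 3, 1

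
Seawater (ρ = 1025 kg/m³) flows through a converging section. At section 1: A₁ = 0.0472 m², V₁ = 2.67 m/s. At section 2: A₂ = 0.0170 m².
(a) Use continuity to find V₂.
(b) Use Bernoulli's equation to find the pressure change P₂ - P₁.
(a) Continuity: A₁V₁=A₂V₂ -> V₂=A₁V₁/A₂=0.0472*2.67/0.0170=7.41 m/s
(b) Bernoulli: P₂-P₁=0.5*rho*(V₁^2-V₂^2)/1000=0.5*1025*(2.67^2-7.41^2)/1000=-24.49 kPa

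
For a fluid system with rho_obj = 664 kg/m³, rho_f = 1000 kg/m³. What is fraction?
Formula: f_{sub} = \frac{\rho_{obj}}{\rho_f}
fraction = 664/1000 = 0.664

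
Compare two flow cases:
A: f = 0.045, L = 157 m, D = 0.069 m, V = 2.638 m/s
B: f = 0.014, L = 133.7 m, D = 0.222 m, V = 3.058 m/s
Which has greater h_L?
h_L(A) = 36.32 m, h_L(B) = 4.019 m. Answer: A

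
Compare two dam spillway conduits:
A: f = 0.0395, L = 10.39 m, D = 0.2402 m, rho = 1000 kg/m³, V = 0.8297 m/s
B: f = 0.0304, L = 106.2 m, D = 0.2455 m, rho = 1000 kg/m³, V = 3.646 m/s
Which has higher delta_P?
delta_P(A) = 0.5881 kPa, delta_P(B) = 87.41 kPa. Answer: B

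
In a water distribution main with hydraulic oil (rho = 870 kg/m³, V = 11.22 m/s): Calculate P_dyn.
Formula: P_{dyn} = \frac{1}{2} \rho V^2
P_dyn = 0.5·870·11.22²/1000 = 54.76 kPa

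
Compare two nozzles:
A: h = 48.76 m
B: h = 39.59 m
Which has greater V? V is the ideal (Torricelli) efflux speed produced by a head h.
V(A) = 30.93 m/s, V(B) = 27.87 m/s. Answer: A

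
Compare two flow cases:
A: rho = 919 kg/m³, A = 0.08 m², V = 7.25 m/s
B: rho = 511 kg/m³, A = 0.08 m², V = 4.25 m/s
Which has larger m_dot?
m_dot(A) = 533 kg/s, m_dot(B) = 173.7 kg/s. Answer: A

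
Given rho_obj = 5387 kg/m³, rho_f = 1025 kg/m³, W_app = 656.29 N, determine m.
Formula: W_{app} = mg\left(1 - \frac{\rho_f}{\rho_{obj}}\right)
Substituting knowns: 656.29 = m·9.81·(1 − 1025/5387)
Solving for m: m = 656.29/(9.81·(1 − 1025/5387)) = 82.62 kg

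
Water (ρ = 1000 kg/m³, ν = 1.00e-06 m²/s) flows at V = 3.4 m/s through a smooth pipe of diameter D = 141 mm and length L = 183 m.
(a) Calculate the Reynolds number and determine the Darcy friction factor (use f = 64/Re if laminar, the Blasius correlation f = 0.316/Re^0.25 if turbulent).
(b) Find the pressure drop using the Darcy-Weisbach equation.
(a) Re = V·D/ν = 3.4·0.141/1.00e-06 = 479400 → turbulent (Re > 4000); f = 0.316/Re^0.25 = 0.316/479400^0.25 = 0.012009 (Blasius is strictly valid for Re ≲ 1e5; used here as the smooth-pipe estimate the problem specifies)
(b) Darcy-Weisbach: ΔP = f·(L/D)·½ρV²/1000 = 0.012009·(183/0.141)·½·1000·3.4²/1000 = 90.09 kPa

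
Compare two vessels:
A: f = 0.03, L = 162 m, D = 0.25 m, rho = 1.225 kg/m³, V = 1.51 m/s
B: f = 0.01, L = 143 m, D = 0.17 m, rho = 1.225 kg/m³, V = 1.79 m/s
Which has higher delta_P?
delta_P(A) = 0.02715 kPa, delta_P(B) = 0.01651 kPa. Answer: A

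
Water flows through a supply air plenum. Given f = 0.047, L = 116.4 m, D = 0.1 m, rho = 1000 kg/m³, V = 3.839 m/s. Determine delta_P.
Formula: \Delta P = f \frac{L}{D} \frac{\rho V^2}{2}
delta_P = 0.047·(116.4/0.1)·0.5·1000·3.839²/1000 = 403.1 kPa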